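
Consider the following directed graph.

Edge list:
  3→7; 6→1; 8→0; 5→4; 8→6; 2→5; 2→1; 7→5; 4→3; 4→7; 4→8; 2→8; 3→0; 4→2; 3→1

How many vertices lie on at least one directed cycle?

5

A vertex is on a directed cycle iff it belongs to a strongly connected component of size ≥ 2 (or has a self-loop).
The vertices on cycles are {2, 3, 4, 5, 7} — 5 in total.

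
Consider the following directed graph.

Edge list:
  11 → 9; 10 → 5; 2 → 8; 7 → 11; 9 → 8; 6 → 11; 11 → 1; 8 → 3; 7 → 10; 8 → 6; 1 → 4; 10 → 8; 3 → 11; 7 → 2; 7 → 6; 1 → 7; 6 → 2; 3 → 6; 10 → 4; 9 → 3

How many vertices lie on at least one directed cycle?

9

A vertex is on a directed cycle iff it belongs to a strongly connected component of size ≥ 2 (or has a self-loop).
The vertices on cycles are {1, 2, 3, 6, 7, 8, 9, 10, 11} — 9 in total.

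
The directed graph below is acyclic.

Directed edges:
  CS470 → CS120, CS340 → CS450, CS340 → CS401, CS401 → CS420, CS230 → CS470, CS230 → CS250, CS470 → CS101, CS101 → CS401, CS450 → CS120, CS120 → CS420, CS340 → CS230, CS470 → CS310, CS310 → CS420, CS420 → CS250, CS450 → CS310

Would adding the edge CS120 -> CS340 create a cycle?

Yes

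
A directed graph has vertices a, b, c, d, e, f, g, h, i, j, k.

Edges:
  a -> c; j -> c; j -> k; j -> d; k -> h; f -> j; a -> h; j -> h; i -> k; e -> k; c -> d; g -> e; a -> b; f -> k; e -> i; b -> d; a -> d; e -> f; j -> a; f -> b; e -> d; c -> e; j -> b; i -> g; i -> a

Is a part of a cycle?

a is on a cycle iff a can reach itself via ≥1 edge.
a → c → e → i → a — yes.

Yes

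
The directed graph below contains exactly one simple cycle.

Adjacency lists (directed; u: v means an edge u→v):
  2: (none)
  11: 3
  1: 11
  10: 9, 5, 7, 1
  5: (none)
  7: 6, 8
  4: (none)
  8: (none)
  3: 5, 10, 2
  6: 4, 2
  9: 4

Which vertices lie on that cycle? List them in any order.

1, 3, 10, 11

DFS with gray/black marking from 10:
10 gray
  9 gray
    4 gray
    4 black
  9 black
  5 gray
  5 black
  7 gray
    6 gray
      6→4: 4 black — skip
      2 gray
      2 black
    6 black
    8 gray
    8 black
  7 black
  1 gray
    11 gray
      3 gray
        3→5: 5 black — skip
        3→10: 10 is gray → back edge
Back edge closes the cycle 10 → 1 → 11 → 3 → 10; its vertices are {1, 3, 10, 11}.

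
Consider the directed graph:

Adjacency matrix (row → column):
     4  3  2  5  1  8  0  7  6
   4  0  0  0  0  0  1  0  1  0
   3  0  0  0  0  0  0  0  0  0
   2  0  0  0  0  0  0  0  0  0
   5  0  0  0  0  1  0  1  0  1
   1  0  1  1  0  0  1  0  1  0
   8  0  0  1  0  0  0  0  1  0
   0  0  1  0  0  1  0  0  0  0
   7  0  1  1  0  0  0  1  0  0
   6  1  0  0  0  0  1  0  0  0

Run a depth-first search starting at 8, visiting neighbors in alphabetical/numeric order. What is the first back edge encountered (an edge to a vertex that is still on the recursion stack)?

1->7

DFS from 8 (visiting neighbors in alphabetical/numeric order); mark gray on enter, black on exit:
8 gray
  2 gray
  2 black
  7 gray
    0 gray
      1 gray
        1→2: 2 black — skip
        3 gray
        3 black
        1→7: 7 is gray → back edge
First back edge: 1 → 7.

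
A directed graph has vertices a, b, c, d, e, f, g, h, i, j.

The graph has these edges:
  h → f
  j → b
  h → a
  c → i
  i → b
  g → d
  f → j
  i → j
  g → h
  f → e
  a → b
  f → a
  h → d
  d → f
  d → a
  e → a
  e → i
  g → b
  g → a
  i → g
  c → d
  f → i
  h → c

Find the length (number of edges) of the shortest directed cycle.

4

For each vertex v, BFS finds the shortest path from v back to v.
The shortest such closed walk is g → d → f → i → g, length 4.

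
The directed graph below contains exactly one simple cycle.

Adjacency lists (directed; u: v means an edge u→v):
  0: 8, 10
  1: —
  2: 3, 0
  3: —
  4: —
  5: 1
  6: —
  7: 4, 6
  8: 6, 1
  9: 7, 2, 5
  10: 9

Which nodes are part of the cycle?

DFS with gray/black marking from 9:
9 gray
  7 gray
    4 gray
    4 black
    6 gray
    6 black
  7 black
  2 gray
    3 gray
    3 black
    0 gray
      8 gray
        8→6: 6 black — skip
        1 gray
        1 black
      8 black
      10 gray
        10→9: 9 is gray → back edge
Back edge closes the cycle 9 → 2 → 0 → 10 → 9; its vertices are {0, 2, 9, 10}.

0, 2, 9, 10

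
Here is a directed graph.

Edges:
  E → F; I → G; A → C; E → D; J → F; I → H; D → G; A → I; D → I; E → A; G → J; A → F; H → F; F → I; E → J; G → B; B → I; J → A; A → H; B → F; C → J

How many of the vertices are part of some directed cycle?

8

A vertex is on a directed cycle iff it belongs to a strongly connected component of size ≥ 2 (or has a self-loop).
The vertices on cycles are {A, B, C, F, G, H, I, J} — 8 in total.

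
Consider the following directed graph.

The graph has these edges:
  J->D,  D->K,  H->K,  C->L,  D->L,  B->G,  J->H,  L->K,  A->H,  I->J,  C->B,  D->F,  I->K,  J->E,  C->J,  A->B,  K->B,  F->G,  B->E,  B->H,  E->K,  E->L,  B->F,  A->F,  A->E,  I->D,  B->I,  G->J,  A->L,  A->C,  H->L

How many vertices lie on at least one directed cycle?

10

A vertex is on a directed cycle iff it belongs to a strongly connected component of size ≥ 2 (or has a self-loop).
The vertices on cycles are {B, D, E, F, G, H, I, J, K, L} — 10 in total.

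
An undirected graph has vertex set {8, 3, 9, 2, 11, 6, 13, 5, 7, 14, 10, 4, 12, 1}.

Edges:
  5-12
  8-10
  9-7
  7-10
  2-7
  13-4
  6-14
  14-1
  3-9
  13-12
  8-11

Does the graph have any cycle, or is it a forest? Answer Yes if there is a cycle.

No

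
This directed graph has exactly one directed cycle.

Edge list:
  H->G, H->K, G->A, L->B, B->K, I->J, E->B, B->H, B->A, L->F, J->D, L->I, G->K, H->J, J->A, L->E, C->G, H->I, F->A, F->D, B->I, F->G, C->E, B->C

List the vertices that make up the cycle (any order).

B, C, E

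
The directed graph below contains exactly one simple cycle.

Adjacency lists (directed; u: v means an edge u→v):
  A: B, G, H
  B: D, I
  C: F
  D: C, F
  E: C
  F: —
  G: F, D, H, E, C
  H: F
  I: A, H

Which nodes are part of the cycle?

DFS with gray/black marking from A:
A gray
  B gray
    D gray
      C gray
        F gray
        F black
      C black
      D→F: F black — skip
    D black
    I gray
      I→A: A is gray → back edge
Back edge closes the cycle A → B → I → A; its vertices are {A, B, I}.

A, B, I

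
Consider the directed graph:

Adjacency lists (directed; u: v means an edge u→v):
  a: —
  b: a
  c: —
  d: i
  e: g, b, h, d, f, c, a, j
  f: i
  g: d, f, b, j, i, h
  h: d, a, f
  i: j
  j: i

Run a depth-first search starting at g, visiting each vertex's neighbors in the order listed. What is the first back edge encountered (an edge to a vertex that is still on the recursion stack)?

DFS from g (visiting each vertex's neighbors in the order listed); mark gray on enter, black on exit:
g gray
  d gray
    i gray
      j gray
        j→i: i is gray → back edge
First back edge: j → i.

j→i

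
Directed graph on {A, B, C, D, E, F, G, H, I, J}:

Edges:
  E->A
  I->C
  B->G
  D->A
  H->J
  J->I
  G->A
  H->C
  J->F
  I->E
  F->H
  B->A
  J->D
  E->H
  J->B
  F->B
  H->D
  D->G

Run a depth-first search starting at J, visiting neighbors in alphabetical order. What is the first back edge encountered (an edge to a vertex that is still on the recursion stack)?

H→J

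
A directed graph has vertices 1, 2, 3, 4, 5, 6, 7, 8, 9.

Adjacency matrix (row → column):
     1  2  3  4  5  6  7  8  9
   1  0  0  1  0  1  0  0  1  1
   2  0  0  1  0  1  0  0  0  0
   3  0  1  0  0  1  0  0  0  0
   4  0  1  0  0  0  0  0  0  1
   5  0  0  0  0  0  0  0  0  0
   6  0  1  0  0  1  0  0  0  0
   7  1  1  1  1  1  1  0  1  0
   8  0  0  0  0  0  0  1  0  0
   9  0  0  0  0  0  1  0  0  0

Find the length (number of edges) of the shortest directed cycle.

2

For each vertex v, BFS finds the shortest path from v back to v.
The shortest such closed walk is 7 → 8 → 7, length 2.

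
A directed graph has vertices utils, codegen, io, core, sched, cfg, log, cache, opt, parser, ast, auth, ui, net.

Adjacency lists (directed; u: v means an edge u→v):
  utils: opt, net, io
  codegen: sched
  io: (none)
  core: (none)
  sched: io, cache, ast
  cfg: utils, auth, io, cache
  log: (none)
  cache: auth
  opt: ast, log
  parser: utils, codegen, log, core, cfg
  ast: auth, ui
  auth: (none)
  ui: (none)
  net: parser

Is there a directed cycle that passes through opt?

No

opt lies on a cycle iff there is a path from opt back to itself.
Exploring from opt, it never reaches itself; equivalently, its strongly connected component is a singleton.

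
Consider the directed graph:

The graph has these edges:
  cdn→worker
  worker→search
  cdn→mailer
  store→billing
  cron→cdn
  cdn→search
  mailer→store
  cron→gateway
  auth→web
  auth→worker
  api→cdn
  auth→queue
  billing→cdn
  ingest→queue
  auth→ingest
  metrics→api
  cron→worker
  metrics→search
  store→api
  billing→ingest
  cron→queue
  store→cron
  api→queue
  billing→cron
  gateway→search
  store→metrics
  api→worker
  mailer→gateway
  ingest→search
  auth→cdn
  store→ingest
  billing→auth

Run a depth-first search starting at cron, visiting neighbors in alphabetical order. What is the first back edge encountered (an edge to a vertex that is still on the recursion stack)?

api→cdn

DFS from cron (visiting neighbors in alphabetical order); mark gray on enter, black on exit:
cron gray
  cdn gray
    mailer gray
      gateway gray
        search gray
        search black
      gateway black
      store gray
        api gray
          api→cdn: cdn is gray → back edge
First back edge: api → cdn.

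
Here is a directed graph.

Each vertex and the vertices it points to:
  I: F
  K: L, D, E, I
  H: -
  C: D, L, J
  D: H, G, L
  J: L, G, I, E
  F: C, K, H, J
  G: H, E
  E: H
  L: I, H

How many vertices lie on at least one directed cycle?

7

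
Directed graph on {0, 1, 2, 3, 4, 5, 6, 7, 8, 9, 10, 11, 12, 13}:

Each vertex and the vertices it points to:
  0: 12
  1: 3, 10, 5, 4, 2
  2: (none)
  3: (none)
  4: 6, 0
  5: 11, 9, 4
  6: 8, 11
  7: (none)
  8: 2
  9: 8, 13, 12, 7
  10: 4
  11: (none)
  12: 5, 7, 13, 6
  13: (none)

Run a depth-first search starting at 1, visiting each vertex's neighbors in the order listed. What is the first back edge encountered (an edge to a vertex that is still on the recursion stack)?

9->12

DFS from 1 (visiting each vertex's neighbors in the order listed); mark gray on enter, black on exit:
1 gray
  3 gray
  3 black
  10 gray
    4 gray
      6 gray
        8 gray
          2 gray
          2 black
        8 black
        11 gray
        11 black
      6 black
      0 gray
        12 gray
          5 gray
            5→11: 11 black — skip
            9 gray
              9→8: 8 black — skip
              13 gray
              13 black
              9→12: 12 is gray → back edge
First back edge: 9 → 12.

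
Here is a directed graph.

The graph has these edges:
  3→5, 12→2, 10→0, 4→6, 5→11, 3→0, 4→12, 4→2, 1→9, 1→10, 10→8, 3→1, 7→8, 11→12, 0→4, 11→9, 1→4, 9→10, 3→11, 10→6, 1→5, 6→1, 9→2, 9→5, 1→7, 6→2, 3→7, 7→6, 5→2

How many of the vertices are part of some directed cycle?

9

A vertex is on a directed cycle iff it belongs to a strongly connected component of size ≥ 2 (or has a self-loop).
The vertices on cycles are {0, 1, 4, 5, 6, 7, 9, 10, 11} — 9 in total.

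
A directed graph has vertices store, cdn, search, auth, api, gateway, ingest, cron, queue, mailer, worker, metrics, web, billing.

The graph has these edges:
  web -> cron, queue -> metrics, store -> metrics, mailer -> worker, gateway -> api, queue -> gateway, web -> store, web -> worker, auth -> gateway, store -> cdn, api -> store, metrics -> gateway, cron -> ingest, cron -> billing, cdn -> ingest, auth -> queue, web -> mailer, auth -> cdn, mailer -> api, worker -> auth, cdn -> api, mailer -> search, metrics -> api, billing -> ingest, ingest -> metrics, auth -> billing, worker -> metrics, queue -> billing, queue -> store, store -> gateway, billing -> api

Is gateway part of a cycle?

Yes

gateway is on a cycle iff gateway can reach itself via ≥1 edge.
gateway → api → store → gateway — yes.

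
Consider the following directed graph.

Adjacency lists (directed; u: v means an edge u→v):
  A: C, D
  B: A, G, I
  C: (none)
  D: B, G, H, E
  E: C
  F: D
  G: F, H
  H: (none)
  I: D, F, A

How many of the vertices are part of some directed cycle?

6

A vertex is on a directed cycle iff it belongs to a strongly connected component of size ≥ 2 (or has a self-loop).
The vertices on cycles are {A, B, D, F, G, I} — 6 in total.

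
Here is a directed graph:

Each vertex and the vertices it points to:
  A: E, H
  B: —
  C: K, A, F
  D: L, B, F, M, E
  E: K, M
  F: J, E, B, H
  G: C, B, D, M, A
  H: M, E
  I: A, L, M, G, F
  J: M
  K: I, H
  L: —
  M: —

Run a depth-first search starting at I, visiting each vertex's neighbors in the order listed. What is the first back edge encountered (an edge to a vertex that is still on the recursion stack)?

K→I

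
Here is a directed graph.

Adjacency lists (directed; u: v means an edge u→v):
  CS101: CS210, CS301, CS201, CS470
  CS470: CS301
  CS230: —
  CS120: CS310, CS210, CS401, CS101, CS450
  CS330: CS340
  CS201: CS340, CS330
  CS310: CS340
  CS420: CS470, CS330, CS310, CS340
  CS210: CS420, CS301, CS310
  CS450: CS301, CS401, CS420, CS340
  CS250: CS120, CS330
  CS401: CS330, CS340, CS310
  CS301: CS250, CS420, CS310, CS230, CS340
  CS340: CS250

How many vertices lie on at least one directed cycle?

13

A vertex is on a directed cycle iff it belongs to a strongly connected component of size ≥ 2 (or has a self-loop).
The vertices on cycles are {CS101, CS120, CS201, CS210, CS250, CS301, CS310, CS330, CS340, CS401, CS420, CS450, CS470} — 13 in total.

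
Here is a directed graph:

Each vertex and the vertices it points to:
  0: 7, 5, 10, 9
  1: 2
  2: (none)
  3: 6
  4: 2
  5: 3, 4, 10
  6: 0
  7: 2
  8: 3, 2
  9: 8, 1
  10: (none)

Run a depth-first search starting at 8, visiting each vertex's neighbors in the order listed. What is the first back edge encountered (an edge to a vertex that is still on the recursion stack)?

5->3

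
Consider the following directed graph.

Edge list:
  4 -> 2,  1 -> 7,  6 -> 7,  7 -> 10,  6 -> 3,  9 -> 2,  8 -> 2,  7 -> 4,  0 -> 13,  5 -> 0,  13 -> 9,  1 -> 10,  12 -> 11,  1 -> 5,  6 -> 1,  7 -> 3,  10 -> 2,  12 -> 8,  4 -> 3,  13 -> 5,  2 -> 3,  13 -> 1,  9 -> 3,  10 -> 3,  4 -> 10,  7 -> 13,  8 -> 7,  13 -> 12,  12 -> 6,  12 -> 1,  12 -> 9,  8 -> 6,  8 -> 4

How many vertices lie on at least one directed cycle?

8

A vertex is on a directed cycle iff it belongs to a strongly connected component of size ≥ 2 (or has a self-loop).
The vertices on cycles are {0, 1, 5, 6, 7, 8, 12, 13} — 8 in total.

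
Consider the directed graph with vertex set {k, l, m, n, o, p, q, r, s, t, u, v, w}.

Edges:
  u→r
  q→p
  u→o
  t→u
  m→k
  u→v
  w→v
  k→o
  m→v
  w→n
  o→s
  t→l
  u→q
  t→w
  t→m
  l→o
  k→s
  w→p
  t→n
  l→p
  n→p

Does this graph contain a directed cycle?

No

DFS with white/gray/black marking, starting from u:
u gray
  r gray
  r black
  q gray
    p gray
    p black
  q black
  v gray
  v black
  o gray
    s gray
    s black
  o black
u black
k gray
  k→o: o black — skip
  k→s: s black — skip
k black
l gray
  l→o: o black — skip
  l→p: p black — skip
l black
m gray
  m→k: k black — skip
  m→v: v black — skip
m black
n gray
  n→p: p black — skip
n black
t gray
  t→m: m black — skip
  t→l: l black — skip
  t→u: u black — skip
  t→n: n black — skip
  w gray
    w→n: n black — skip
    w→v: v black — skip
    w→p: p black — skip
  w black
t black
Every edge goes to a white or black vertex — no back edge, so the graph is acyclic.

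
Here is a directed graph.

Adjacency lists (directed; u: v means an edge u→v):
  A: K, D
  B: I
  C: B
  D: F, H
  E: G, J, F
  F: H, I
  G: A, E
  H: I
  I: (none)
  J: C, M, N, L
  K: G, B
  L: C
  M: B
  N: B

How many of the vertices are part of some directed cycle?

A vertex is on a directed cycle iff it belongs to a strongly connected component of size ≥ 2 (or has a self-loop).
The vertices on cycles are {A, E, G, K} — 4 in total.

4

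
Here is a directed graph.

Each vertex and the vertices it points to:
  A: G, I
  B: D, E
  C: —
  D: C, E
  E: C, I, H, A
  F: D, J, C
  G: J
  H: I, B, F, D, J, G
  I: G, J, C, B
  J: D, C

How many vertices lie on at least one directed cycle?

A vertex is on a directed cycle iff it belongs to a strongly connected component of size ≥ 2 (or has a self-loop).
The vertices on cycles are {A, B, D, E, F, G, H, I, J} — 9 in total.

9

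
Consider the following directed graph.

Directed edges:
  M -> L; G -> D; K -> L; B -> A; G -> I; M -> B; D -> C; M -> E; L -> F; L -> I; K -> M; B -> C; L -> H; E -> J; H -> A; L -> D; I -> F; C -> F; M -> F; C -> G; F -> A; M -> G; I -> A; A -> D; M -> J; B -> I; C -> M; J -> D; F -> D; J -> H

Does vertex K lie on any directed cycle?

K lies on a cycle iff there is a path from K back to itself.
Exploring from K, it never reaches itself; equivalently, its strongly connected component is a singleton.

No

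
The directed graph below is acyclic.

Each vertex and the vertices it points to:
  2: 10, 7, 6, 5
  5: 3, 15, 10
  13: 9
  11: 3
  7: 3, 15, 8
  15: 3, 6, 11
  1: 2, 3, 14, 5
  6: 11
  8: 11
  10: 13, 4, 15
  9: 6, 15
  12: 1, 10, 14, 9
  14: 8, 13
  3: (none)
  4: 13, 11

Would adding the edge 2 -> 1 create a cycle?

Yes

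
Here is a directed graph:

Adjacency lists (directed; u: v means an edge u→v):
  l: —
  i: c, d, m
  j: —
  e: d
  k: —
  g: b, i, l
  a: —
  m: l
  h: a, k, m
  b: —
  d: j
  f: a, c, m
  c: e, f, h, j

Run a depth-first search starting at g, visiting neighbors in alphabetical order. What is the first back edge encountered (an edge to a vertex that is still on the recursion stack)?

f→c

DFS from g (visiting neighbors in alphabetical order); mark gray on enter, black on exit:
g gray
  b gray
  b black
  i gray
    c gray
      e gray
        d gray
          j gray
          j black
        d black
      e black
      f gray
        a gray
        a black
        f→c: c is gray → back edge
First back edge: f → c.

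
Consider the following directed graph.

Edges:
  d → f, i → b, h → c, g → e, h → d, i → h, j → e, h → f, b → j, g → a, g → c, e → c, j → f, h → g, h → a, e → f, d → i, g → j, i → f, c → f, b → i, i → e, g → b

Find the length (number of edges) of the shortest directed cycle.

2

For each vertex v, BFS finds the shortest path from v back to v.
The shortest such closed walk is b → i → b, length 2.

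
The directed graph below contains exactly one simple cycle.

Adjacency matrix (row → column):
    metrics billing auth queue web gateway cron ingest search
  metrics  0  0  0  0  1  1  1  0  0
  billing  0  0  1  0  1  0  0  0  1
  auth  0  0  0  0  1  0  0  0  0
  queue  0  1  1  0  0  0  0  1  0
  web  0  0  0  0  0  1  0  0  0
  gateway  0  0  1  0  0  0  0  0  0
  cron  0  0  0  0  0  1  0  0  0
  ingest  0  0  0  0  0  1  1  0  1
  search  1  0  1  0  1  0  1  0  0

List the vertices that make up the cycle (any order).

web, auth, gateway

DFS with gray/black marking from auth:
auth gray
  web gray
    gateway gray
      gateway→auth: auth is gray → back edge
Back edge closes the cycle auth → web → gateway → auth; its vertices are {web, auth, gateway}.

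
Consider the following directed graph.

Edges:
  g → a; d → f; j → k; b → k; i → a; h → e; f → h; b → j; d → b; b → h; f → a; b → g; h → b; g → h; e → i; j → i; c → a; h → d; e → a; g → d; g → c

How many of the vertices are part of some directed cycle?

5

A vertex is on a directed cycle iff it belongs to a strongly connected component of size ≥ 2 (or has a self-loop).
The vertices on cycles are {b, d, f, g, h} — 5 in total.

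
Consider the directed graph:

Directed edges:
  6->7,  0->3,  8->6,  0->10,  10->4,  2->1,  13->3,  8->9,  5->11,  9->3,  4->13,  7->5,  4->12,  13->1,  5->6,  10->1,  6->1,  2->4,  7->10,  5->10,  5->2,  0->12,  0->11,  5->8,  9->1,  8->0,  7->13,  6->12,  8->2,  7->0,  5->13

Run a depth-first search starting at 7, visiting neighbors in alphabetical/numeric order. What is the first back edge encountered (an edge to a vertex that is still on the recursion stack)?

DFS from 7 (visiting neighbors in alphabetical/numeric order); mark gray on enter, black on exit:
7 gray
  0 gray
    3 gray
    3 black
    10 gray
      1 gray
      1 black
      4 gray
        12 gray
        12 black
        13 gray
          13→1: 1 black — skip
          13→3: 3 black — skip
        13 black
      4 black
    10 black
    11 gray
    11 black
    0→12: 12 black — skip
  0 black
  5 gray
    2 gray
      2→1: 1 black — skip
      2→4: 4 black — skip
    2 black
    6 gray
      6→1: 1 black — skip
      6→7: 7 is gray → back edge
First back edge: 6 → 7.

6->7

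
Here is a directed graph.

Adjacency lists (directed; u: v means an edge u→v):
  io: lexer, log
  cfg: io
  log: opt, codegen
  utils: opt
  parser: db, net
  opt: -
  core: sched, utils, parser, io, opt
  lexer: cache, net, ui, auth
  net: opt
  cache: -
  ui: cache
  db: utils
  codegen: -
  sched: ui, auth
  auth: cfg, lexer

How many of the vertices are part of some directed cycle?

4

A vertex is on a directed cycle iff it belongs to a strongly connected component of size ≥ 2 (or has a self-loop).
The vertices on cycles are {io, cfg, auth, lexer} — 4 in total.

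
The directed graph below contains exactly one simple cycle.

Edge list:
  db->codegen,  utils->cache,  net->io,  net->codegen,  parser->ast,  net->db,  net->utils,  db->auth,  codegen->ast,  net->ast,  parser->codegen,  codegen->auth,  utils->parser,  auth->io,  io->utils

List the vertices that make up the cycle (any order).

io, auth, utils, parser, codegen

DFS with gray/black marking from utils:
utils gray
  cache gray
  cache black
  parser gray
    codegen gray
      ast gray
      ast black
      auth gray
        io gray
          io→utils: utils is gray → back edge
Back edge closes the cycle utils → parser → codegen → auth → io → utils; its vertices are {io, auth, utils, parser, codegen}.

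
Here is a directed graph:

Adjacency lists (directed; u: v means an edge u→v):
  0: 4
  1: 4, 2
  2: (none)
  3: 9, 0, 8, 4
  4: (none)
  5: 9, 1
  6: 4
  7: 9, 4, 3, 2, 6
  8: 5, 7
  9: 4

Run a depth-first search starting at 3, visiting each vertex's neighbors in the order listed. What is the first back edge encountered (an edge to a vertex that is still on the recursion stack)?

7→3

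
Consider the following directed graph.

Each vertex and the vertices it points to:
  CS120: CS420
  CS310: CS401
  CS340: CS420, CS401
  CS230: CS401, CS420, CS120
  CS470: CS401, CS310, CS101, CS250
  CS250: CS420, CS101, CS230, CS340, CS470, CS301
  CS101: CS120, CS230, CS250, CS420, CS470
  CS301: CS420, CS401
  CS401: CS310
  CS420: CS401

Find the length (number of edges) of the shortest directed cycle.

2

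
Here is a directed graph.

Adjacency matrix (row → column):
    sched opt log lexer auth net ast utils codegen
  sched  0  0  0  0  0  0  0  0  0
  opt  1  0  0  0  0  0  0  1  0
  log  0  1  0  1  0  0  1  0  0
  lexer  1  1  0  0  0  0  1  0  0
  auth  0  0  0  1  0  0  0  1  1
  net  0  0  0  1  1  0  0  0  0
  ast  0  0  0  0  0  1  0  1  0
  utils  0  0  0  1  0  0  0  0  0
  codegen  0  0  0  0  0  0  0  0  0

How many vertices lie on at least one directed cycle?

6

A vertex is on a directed cycle iff it belongs to a strongly connected component of size ≥ 2 (or has a self-loop).
The vertices on cycles are {ast, net, opt, auth, lexer, utils} — 6 in total.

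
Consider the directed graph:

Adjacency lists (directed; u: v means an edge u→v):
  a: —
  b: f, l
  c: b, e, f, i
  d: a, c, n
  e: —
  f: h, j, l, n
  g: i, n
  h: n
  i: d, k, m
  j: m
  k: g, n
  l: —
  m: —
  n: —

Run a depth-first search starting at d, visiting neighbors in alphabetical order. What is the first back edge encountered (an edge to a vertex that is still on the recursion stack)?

i→d

DFS from d (visiting neighbors in alphabetical order); mark gray on enter, black on exit:
d gray
  a gray
  a black
  c gray
    b gray
      f gray
        h gray
          n gray
          n black
        h black
        j gray
          m gray
          m black
        j black
        l gray
        l black
        f→n: n black — skip
      f black
      b→l: l black — skip
    b black
    e gray
    e black
    c→f: f black — skip
    i gray
      i→d: d is gray → back edge
First back edge: i → d.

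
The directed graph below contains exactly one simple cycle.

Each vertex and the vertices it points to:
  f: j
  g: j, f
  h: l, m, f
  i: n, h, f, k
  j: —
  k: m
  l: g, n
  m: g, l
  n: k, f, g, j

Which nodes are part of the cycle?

k, l, m, n

DFS with gray/black marking from k:
k gray
  m gray
    g gray
      j gray
      j black
      f gray
        f→j: j black — skip
      f black
    g black
    l gray
      l→g: g black — skip
      n gray
        n→k: k is gray → back edge
Back edge closes the cycle k → m → l → n → k; its vertices are {k, l, m, n}.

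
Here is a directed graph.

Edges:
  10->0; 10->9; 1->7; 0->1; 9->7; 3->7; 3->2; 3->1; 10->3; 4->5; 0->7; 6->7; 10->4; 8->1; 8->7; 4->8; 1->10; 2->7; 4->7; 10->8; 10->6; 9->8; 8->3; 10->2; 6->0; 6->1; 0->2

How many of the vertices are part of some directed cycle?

A vertex is on a directed cycle iff it belongs to a strongly connected component of size ≥ 2 (or has a self-loop).
The vertices on cycles are {0, 1, 3, 4, 6, 8, 9, 10} — 8 in total.

8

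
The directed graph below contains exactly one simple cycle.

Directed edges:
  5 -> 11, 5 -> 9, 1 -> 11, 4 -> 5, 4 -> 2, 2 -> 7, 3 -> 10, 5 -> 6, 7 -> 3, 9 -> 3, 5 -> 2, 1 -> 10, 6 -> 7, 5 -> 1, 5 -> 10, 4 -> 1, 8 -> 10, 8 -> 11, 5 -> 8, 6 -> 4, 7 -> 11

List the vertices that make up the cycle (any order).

4, 5, 6

DFS with gray/black marking from 5:
5 gray
  8 gray
    11 gray
    11 black
    10 gray
    10 black
  8 black
  9 gray
    3 gray
      3→10: 10 black — skip
    3 black
  9 black
  5→10: 10 black — skip
  6 gray
    4 gray
      2 gray
        7 gray
          7→3: 3 black — skip
          7→11: 11 black — skip
        7 black
      2 black
      1 gray
        1→10: 10 black — skip
        1→11: 11 black — skip
      1 black
      4→5: 5 is gray → back edge
Back edge closes the cycle 5 → 6 → 4 → 5; its vertices are {4, 5, 6}.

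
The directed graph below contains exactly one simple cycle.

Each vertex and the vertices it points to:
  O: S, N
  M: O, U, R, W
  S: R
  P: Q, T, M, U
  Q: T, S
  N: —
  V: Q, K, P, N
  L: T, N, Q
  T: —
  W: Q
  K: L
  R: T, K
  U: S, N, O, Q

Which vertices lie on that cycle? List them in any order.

K, L, Q, R, S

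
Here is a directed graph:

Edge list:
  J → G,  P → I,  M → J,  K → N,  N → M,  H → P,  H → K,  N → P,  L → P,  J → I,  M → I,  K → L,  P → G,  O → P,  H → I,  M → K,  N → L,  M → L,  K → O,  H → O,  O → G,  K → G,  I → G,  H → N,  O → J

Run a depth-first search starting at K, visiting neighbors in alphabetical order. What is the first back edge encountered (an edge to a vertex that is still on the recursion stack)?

DFS from K (visiting neighbors in alphabetical order); mark gray on enter, black on exit:
K gray
  G gray
  G black
  L gray
    P gray
      P→G: G black — skip
      I gray
        I→G: G black — skip
      I black
    P black
  L black
  N gray
    N→L: L black — skip
    M gray
      M→I: I black — skip
      J gray
        J→G: G black — skip
        J→I: I black — skip
      J black
      M→K: K is gray → back edge
First back edge: M → K.

M->K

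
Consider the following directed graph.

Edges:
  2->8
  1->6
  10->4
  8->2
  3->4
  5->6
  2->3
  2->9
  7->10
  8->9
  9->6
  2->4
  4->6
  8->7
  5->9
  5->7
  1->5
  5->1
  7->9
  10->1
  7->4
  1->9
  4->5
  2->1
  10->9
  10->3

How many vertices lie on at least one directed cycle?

A vertex is on a directed cycle iff it belongs to a strongly connected component of size ≥ 2 (or has a self-loop).
The vertices on cycles are {1, 2, 3, 4, 5, 7, 8, 10} — 8 in total.

8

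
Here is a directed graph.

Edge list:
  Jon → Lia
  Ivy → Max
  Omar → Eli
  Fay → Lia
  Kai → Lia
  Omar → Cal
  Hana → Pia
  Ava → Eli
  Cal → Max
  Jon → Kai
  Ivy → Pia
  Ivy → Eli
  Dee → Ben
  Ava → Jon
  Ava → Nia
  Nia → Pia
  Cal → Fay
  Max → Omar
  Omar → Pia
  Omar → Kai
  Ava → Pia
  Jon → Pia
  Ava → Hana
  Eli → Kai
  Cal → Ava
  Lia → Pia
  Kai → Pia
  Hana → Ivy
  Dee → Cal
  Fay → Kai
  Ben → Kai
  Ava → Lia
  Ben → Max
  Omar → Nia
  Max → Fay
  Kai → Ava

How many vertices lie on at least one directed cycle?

10

A vertex is on a directed cycle iff it belongs to a strongly connected component of size ≥ 2 (or has a self-loop).
The vertices on cycles are {Ava, Cal, Eli, Fay, Ivy, Jon, Kai, Max, Hana, Omar} — 10 in total.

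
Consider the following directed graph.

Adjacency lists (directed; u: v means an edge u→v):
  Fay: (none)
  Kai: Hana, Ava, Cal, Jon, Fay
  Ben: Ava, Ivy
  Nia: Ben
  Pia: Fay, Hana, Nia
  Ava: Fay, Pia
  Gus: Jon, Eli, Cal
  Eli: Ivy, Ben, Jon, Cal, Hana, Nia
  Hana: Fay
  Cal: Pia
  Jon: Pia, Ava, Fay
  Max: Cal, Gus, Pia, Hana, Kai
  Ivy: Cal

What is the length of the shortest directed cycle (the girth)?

4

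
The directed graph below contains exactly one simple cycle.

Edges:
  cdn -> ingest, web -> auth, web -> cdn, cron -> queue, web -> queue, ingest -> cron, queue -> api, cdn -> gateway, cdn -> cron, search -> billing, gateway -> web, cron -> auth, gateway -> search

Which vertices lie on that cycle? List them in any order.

cdn, web, gateway

DFS with gray/black marking from web:
web gray
  queue gray
    api gray
    api black
  queue black
  cdn gray
    cron gray
      auth gray
      auth black
      cron→queue: queue black — skip
    cron black
    gateway gray
      gateway→web: web is gray → back edge
Back edge closes the cycle web → cdn → gateway → web; its vertices are {cdn, web, gateway}.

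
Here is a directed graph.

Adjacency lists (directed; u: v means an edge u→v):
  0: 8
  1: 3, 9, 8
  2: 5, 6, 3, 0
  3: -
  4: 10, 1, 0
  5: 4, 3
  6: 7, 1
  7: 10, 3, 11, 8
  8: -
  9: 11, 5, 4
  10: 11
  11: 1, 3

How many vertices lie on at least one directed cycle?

6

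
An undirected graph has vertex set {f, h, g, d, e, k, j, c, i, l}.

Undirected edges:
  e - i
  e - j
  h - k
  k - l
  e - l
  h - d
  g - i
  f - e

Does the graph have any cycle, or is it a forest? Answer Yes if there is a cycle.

No

DFS, tracking each vertex's parent; an edge to a visited non-parent vertex closes a cycle.
Start from i:
visit i (parent –)
  visit g (parent i)
    g–i: parent, skip
  visit e (parent i)
    visit f (parent e)
      f–e: parent, skip
    e–i: parent, skip
    visit l (parent e)
      visit k (parent l)
        k–l: parent, skip
        visit h (parent k)
          visit d (parent h)
            d–h: parent, skip
          h–k: parent, skip
      l–e: parent, skip
    visit j (parent e)
      j–e: parent, skip
visit c (parent –)
No non-parent visited neighbor found — the graph is a forest.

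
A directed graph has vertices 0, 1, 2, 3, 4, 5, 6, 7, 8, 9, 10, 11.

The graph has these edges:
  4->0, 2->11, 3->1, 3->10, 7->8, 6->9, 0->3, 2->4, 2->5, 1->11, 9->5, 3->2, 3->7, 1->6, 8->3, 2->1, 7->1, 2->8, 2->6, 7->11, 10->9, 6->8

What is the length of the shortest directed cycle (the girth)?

For each vertex v, BFS finds the shortest path from v back to v.
The shortest such closed walk is 3 → 7 → 8 → 3, length 3.

3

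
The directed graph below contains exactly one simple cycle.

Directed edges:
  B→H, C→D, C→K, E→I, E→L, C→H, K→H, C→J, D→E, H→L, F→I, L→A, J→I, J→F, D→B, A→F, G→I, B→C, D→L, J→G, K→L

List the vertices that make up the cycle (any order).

B, C, D

DFS with gray/black marking from D:
D gray
  E gray
    I gray
    I black
    L gray
      A gray
        F gray
          F→I: I black — skip
        F black
      A black
    L black
  E black
  B gray
    H gray
      H→L: L black — skip
    H black
    C gray
      K gray
        K→H: H black — skip
        K→L: L black — skip
      K black
      J gray
        J→I: I black — skip
        G gray
          G→I: I black — skip
        G black
        J→F: F black — skip
      J black
      C→H: H black — skip
      C→D: D is gray → back edge
Back edge closes the cycle D → B → C → D; its vertices are {B, C, D}.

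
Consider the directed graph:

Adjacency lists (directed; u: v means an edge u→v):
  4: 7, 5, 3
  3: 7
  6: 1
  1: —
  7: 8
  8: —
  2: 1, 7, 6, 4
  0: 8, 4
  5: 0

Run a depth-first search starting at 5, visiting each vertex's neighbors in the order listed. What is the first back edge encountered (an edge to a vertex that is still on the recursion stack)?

4→5

DFS from 5 (visiting each vertex's neighbors in the order listed); mark gray on enter, black on exit:
5 gray
  0 gray
    8 gray
    8 black
    4 gray
      7 gray
        7→8: 8 black — skip
      7 black
      4→5: 5 is gray → back edge
First back edge: 4 → 5.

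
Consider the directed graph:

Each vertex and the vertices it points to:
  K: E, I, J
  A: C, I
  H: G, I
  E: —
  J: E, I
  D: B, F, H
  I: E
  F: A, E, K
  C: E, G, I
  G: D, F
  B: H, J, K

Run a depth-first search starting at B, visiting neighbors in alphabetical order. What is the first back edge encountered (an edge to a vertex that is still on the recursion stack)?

D->B

DFS from B (visiting neighbors in alphabetical order); mark gray on enter, black on exit:
B gray
  H gray
    G gray
      D gray
        D→B: B is gray → back edge
First back edge: D → B.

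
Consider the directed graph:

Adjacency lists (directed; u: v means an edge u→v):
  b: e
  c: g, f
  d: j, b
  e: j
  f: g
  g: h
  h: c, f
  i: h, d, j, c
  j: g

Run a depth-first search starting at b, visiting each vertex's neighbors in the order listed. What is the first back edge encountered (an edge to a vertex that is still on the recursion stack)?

c->g

DFS from b (visiting each vertex's neighbors in the order listed); mark gray on enter, black on exit:
b gray
  e gray
    j gray
      g gray
        h gray
          c gray
            c→g: g is gray → back edge
First back edge: c → g.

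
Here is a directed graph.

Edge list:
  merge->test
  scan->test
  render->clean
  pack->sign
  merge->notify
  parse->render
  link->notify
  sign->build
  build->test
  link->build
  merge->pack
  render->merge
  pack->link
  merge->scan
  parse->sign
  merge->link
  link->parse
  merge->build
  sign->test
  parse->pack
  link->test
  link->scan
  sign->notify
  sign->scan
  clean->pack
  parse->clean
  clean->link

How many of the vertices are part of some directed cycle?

A vertex is on a directed cycle iff it belongs to a strongly connected component of size ≥ 2 (or has a self-loop).
The vertices on cycles are {link, pack, clean, merge, parse, render} — 6 in total.

6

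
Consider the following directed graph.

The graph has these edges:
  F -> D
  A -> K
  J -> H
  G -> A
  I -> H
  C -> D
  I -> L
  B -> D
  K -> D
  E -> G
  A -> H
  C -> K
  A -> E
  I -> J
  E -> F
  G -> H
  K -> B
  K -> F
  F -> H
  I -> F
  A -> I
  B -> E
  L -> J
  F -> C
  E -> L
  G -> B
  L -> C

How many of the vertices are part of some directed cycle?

9

A vertex is on a directed cycle iff it belongs to a strongly connected component of size ≥ 2 (or has a self-loop).
The vertices on cycles are {A, B, C, E, F, G, I, K, L} — 9 in total.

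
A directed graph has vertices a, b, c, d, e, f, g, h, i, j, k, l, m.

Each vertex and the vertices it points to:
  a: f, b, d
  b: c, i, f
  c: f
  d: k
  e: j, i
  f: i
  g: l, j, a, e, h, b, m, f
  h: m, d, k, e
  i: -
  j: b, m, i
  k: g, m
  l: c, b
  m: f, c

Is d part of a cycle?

Yes

d is on a cycle iff d can reach itself via ≥1 edge.
d → k → g → a → d — yes.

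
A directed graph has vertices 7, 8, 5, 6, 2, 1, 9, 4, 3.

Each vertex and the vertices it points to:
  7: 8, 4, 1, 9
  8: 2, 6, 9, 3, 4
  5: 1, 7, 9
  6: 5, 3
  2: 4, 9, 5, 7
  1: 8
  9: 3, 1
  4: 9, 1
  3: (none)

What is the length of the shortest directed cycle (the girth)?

3

For each vertex v, BFS finds the shortest path from v back to v.
The shortest such closed walk is 8 → 4 → 1 → 8, length 3.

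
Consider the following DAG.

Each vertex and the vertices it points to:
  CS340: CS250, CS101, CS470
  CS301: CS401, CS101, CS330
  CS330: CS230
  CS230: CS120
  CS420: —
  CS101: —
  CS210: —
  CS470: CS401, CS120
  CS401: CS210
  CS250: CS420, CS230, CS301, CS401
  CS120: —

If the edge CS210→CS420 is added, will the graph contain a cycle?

Adding CS210→CS420 creates a cycle iff CS420 can already reach CS210.
Explore from CS420: no path reaches CS210. The graph stays acyclic.

No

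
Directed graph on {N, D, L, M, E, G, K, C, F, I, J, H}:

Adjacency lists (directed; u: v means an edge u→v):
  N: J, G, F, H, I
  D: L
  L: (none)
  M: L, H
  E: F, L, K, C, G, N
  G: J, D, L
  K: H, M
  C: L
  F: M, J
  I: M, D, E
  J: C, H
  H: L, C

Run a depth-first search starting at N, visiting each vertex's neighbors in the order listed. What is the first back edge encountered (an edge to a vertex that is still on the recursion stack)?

E->N

DFS from N (visiting each vertex's neighbors in the order listed); mark gray on enter, black on exit:
N gray
  J gray
    C gray
      L gray
      L black
    C black
    H gray
      H→L: L black — skip
      H→C: C black — skip
    H black
  J black
  G gray
    G→J: J black — skip
    D gray
      D→L: L black — skip
    D black
    G→L: L black — skip
  G black
  F gray
    M gray
      M→L: L black — skip
      M→H: H black — skip
    M black
    F→J: J black — skip
  F black
  N→H: H black — skip
  I gray
    I→M: M black — skip
    I→D: D black — skip
    E gray
      E→F: F black — skip
      E→L: L black — skip
      K gray
        K→H: H black — skip
        K→M: M black — skip
      K black
      E→C: C black — skip
      E→G: G black — skip
      E→N: N is gray → back edge
First back edge: E → N.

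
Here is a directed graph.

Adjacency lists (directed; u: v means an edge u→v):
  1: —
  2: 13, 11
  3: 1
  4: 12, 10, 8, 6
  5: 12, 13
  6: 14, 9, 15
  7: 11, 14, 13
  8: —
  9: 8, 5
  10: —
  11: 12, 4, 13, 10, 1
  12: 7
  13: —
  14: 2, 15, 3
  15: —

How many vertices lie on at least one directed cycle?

9

A vertex is on a directed cycle iff it belongs to a strongly connected component of size ≥ 2 (or has a self-loop).
The vertices on cycles are {2, 4, 5, 6, 7, 9, 11, 12, 14} — 9 in total.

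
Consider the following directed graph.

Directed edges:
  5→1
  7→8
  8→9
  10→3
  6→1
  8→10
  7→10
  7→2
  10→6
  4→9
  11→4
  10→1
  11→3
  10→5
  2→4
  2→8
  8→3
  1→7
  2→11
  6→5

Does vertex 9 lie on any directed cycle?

No

9 lies on a cycle iff there is a path from 9 back to itself.
Exploring from 9, it never reaches itself; equivalently, its strongly connected component is a singleton.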